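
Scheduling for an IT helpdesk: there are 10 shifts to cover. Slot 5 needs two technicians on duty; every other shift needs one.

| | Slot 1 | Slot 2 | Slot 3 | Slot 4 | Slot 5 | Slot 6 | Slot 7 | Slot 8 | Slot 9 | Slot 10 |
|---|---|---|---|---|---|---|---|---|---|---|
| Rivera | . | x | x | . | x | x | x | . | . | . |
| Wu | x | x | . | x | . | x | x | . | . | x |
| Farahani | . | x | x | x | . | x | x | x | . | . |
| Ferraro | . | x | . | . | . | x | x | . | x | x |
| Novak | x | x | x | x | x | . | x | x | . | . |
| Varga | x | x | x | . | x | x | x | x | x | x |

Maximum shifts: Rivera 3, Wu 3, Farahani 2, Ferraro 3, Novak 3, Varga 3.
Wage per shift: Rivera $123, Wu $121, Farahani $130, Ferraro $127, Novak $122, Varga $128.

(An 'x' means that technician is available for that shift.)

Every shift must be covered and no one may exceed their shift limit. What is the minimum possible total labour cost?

Picking the cheapest available technician for each shift independently would cost $1342, but that ignores the shift limits.
An optimal schedule: Slot 1→Wu, Slot 2→Rivera, Slot 3→Novak, Slot 4→Wu, Slot 5→Novak+Rivera, Slot 6→Rivera, Slot 7→Ferraro, Slot 8→Novak, Slot 9→Ferraro, Slot 10→Wu.
Total: 121 + 123 + 122 + 121 + 122 + 123 + 123 + 127 + 122 + 127 + 121 = $1352.

$1352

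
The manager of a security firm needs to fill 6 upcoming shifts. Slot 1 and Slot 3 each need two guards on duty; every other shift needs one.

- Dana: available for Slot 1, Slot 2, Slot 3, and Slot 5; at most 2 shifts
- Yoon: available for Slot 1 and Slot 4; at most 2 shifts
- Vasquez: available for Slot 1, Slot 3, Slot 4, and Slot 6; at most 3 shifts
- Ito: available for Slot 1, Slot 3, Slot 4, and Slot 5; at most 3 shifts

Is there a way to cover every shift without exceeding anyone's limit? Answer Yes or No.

Yes

Slot 2 can only be covered by Dana, so that assignment is forced.
Slot 6 can only be covered by Vasquez, so that assignment is forced.
One valid schedule: Slot 1→Yoon+Vasquez, Slot 2→Dana, Slot 3→Vasquez+Ito, Slot 4→Yoon, Slot 5→Dana, Slot 6→Vasquez.
Loads: Dana 2/2, Yoon 2/2, Vasquez 3/3, Ito 1/3 — all within limits.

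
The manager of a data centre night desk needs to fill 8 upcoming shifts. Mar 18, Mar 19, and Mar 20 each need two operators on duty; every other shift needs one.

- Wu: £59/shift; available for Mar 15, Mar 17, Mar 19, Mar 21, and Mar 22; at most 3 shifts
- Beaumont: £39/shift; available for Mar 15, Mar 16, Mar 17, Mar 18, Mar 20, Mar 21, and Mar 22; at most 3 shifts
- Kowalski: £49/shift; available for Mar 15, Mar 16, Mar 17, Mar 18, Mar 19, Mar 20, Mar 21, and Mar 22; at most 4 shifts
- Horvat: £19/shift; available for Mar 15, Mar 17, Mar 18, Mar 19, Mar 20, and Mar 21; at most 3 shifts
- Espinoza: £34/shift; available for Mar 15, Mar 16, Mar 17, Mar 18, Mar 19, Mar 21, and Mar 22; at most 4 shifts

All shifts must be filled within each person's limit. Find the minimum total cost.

Picking the cheapest available operator for each shift independently would cost £289, but that ignores the shift limits.
An optimal schedule: Mar 15→Horvat, Mar 16→Espinoza, Mar 17→Horvat, Mar 18→Espinoza+Beaumont, Mar 19→Espinoza+Kowalski, Mar 20→Horvat+Beaumont, Mar 21→Beaumont, Mar 22→Espinoza.
Total: 19 + 34 + 19 + 34 + 39 + 34 + 49 + 19 + 39 + 39 + 34 = £359.

£359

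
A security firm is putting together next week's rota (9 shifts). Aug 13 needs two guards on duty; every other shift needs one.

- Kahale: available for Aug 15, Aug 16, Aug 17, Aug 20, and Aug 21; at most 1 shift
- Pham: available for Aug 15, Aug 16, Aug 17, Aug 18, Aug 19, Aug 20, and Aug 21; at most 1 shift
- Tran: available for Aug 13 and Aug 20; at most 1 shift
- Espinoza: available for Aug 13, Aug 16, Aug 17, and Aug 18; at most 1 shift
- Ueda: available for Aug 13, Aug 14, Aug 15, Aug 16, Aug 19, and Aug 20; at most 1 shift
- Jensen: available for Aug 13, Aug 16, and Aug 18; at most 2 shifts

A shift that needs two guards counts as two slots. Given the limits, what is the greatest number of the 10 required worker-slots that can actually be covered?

7

Total capacity across all guards is 1+1+1+1+1+2 = 7, and 10 slots are needed, so at most 7 can be filled.
An assignment achieving 7: Aug 13→Tran+Jensen, Aug 14→Ueda, Aug 17→Espinoza, Aug 18→Jensen, Aug 19→Pham, Aug 21→Kahale.
Loads: Kahale 1/1, Pham 1/1, Tran 1/1, Espinoza 1/1, Ueda 1/1, Jensen 2/2.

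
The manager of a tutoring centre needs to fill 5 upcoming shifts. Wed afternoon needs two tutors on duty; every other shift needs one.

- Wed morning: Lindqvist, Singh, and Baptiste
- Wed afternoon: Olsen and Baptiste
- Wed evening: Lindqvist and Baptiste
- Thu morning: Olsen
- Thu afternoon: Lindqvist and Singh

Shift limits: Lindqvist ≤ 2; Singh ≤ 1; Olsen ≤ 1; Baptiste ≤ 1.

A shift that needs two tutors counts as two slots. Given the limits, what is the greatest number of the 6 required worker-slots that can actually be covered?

Total capacity across all tutors is 2+1+1+1 = 5, and 6 slots are needed, so at most 5 can be filled.
An assignment achieving 5: Wed morning→Singh, Wed afternoon→Baptiste, Wed evening→Lindqvist, Thu morning→Olsen, Thu afternoon→Lindqvist.
Loads: Lindqvist 2/2, Singh 1/1, Olsen 1/1, Baptiste 1/1.

5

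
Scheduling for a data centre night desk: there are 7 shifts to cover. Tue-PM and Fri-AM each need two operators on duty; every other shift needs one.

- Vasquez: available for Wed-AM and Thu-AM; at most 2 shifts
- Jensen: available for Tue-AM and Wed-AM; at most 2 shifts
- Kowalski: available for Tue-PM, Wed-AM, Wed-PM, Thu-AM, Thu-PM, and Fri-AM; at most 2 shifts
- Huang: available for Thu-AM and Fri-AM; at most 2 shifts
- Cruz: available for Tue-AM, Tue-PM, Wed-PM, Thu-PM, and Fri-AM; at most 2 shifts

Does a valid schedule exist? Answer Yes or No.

No

Total capacity is 10 and 9 slots are needed, so capacity alone doesn't rule it out.
Shifts {Tue-PM, Wed-PM, Thu-PM, Fri-AM} need 6 worker-slots in total, but the operators available for any of those shifts (Kowalski, Huang, and Cruz) can supply at most 5 among them. So no valid schedule exists.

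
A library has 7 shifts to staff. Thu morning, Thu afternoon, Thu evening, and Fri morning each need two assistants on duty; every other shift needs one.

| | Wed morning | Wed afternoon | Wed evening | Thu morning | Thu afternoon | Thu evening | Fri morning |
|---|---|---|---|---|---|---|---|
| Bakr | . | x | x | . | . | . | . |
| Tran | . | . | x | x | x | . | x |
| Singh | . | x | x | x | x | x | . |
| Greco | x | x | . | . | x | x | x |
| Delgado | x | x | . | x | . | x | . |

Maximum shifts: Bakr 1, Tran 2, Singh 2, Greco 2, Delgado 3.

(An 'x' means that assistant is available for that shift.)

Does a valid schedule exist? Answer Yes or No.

No

Total capacity is 1+2+2+2+3 = 10 but 11 worker-slots are needed — infeasible.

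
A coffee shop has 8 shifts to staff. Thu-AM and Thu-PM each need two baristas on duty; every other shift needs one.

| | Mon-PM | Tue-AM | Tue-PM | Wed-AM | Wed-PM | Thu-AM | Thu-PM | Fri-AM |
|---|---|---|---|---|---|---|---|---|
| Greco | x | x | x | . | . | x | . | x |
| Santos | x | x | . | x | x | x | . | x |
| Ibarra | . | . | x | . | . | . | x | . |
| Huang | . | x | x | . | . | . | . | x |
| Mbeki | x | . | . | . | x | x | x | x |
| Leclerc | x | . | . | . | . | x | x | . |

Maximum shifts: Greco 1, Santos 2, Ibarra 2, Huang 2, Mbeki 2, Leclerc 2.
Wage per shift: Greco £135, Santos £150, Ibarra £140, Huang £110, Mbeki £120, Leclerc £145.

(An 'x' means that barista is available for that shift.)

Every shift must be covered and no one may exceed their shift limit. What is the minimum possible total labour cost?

£1315

Wed-AM can only be covered by Santos, so that assignment is forced.
Picking the cheapest available barista for each shift independently would cost £1235, but that ignores the shift limits.
An optimal schedule: Mon-PM→Leclerc, Tue-AM→Huang, Tue-PM→Ibarra, Wed-AM→Santos, Wed-PM→Mbeki, Thu-AM→Greco+Leclerc, Thu-PM→Mbeki+Ibarra, Fri-AM→Huang.
Total: 145 + 110 + 140 + 150 + 120 + 135 + 145 + 120 + 140 + 110 = £1315.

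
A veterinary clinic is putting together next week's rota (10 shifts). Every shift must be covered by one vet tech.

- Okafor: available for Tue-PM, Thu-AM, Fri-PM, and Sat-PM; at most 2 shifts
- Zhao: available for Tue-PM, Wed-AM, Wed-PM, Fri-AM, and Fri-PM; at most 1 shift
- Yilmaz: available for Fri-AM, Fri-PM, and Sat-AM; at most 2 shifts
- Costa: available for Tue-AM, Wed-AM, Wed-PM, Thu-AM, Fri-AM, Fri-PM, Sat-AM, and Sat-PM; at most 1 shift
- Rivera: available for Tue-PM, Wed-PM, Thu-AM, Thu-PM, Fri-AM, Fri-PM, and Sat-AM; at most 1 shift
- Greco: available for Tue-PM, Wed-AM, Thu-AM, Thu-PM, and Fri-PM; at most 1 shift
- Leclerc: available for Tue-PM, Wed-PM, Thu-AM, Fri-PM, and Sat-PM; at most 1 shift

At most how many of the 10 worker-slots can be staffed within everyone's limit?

Total capacity across all vet techs is 2+1+2+1+1+1+1 = 9, and 10 slots are needed, so at most 9 can be filled.
An assignment achieving 9: Tue-AM→Costa, Tue-PM→Okafor, Wed-AM→Zhao, Wed-PM→Leclerc, Thu-AM→Greco, Thu-PM→Rivera, Fri-AM→Yilmaz, Sat-AM→Yilmaz, Sat-PM→Okafor.
Loads: Okafor 2/2, Zhao 1/1, Yilmaz 2/2, Costa 1/1, Rivera 1/1, Greco 1/1, Leclerc 1/1.

9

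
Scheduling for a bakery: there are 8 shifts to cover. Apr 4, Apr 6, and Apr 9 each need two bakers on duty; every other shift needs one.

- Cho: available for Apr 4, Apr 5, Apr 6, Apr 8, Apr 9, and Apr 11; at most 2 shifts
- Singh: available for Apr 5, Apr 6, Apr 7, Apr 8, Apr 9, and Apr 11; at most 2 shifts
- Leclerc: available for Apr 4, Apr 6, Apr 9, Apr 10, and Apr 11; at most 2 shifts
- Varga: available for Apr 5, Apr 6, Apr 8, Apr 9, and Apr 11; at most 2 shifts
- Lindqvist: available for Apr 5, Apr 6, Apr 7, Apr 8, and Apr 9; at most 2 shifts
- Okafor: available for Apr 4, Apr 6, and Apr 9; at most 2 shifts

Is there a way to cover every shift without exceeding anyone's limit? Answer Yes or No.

Yes

Apr 10 can only be covered by Leclerc, so that assignment is forced.
One valid schedule: Apr 4→Cho+Leclerc, Apr 5→Cho, Apr 6→Varga+Lindqvist, Apr 7→Singh, Apr 8→Singh, Apr 9→Lindqvist+Okafor, Apr 10→Leclerc, Apr 11→Varga.
Loads: Cho 2/2, Singh 2/2, Leclerc 2/2, Varga 2/2, Lindqvist 2/2, Okafor 1/2 — all within limits.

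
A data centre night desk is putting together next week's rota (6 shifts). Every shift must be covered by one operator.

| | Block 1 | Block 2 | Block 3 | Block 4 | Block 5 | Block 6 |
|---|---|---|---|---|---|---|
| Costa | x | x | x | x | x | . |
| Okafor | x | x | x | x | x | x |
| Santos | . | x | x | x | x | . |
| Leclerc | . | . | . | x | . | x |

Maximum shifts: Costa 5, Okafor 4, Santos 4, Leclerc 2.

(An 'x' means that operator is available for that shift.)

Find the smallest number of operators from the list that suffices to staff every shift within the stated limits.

6 slots to fill and no one can take more than 5, so at least ⌈6/5⌉ = 2 operators are needed.
Costa and Okafor alone can cover everything: Block 1→Costa, Block 2→Costa, Block 3→Costa, Block 4→Costa, Block 5→Costa, Block 6→Okafor.

2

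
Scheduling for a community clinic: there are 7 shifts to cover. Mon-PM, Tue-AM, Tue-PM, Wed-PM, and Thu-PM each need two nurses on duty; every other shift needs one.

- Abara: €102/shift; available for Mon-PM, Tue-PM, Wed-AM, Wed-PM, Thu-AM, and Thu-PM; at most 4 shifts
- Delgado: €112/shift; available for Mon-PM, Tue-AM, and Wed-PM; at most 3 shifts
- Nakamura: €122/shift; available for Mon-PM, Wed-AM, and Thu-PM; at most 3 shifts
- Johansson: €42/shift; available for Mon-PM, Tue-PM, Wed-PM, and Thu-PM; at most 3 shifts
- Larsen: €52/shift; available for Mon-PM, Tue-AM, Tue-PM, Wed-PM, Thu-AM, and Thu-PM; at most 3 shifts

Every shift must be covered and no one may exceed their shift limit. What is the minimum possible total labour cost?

Tue-AM can only be covered by Delgado and Larsen, so that assignment is forced.
Picking the cheapest available nurse for each shift independently would cost €694, but that ignores the shift limits.
An optimal schedule: Mon-PM→Abara+Delgado, Tue-AM→Larsen+Delgado, Tue-PM→Johansson+Larsen, Wed-AM→Abara, Wed-PM→Johansson+Abara, Thu-AM→Larsen, Thu-PM→Johansson+Abara.
Total: 102 + 112 + 52 + 112 + 42 + 52 + 102 + 42 + 102 + 52 + 42 + 102 = €914.

€914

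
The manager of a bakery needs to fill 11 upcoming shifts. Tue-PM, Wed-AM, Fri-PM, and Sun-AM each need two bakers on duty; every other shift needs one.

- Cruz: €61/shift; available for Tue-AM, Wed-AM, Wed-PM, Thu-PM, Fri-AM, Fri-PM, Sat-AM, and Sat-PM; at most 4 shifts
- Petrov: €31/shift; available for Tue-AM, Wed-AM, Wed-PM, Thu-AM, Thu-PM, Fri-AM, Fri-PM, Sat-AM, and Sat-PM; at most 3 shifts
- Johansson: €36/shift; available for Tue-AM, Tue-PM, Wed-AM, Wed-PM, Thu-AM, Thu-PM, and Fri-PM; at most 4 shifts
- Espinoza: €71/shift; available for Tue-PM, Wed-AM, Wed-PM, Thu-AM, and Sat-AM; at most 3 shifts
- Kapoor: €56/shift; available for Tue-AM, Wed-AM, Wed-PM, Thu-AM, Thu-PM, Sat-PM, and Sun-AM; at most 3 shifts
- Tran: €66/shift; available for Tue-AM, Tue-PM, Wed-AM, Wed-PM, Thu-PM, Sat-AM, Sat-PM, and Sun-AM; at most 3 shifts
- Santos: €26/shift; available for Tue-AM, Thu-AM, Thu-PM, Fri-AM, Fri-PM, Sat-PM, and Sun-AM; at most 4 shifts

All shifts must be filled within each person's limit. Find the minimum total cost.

€575

Picking the cheapest available baker for each shift independently would cost €500, but that ignores the shift limits.
An optimal schedule: Tue-AM→Petrov, Tue-PM→Johansson+Tran, Wed-AM→Johansson+Kapoor, Wed-PM→Johansson, Thu-AM→Santos, Thu-PM→Kapoor, Fri-AM→Santos, Fri-PM→Petrov+Johansson, Sat-AM→Petrov, Sat-PM→Santos, Sun-AM→Santos+Kapoor.
Total: 31 + 36 + 66 + 36 + 56 + 36 + 26 + 56 + 26 + 31 + 36 + 31 + 26 + 26 + 56 = €575.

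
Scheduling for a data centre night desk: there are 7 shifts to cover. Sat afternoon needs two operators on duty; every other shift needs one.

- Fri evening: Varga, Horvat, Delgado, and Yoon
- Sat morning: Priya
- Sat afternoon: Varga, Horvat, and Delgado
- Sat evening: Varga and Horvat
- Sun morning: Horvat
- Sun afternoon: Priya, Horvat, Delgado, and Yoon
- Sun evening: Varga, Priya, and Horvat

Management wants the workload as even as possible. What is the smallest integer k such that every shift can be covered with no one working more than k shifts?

With 5 operators and 8 worker-slots to fill, someone must work at least ⌈8/5⌉ = 2 shifts, so k ≥ 2.
k = 2 works: Fri evening→Delgado, Sat morning→Priya, Sat afternoon→Varga+Horvat, Sat evening→Varga, Sun morning→Horvat, Sun afternoon→Delgado, Sun evening→Priya.
Loads: Varga 2, Priya 2, Horvat 2, Delgado 2, Yoon 0 — all ≤ 2.

2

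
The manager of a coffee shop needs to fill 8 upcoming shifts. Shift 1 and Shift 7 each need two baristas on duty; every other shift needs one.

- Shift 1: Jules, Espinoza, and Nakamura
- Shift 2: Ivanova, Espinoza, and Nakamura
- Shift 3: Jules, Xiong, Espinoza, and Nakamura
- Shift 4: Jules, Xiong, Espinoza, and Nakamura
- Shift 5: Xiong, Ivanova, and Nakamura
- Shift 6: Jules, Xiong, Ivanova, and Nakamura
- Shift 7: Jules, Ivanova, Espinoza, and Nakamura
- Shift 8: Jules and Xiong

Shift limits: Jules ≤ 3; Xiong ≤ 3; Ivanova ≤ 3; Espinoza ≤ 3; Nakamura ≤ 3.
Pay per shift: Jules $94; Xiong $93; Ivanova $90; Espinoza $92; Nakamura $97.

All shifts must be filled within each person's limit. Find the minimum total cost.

$919

Picking the cheapest available barista for each shift independently would cost $915, but that ignores the shift limits.
An optimal schedule: Shift 1→Espinoza+Jules, Shift 2→Ivanova, Shift 3→Espinoza, Shift 4→Xiong, Shift 5→Ivanova, Shift 6→Xiong, Shift 7→Ivanova+Espinoza, Shift 8→Xiong.
Total: 92 + 94 + 90 + 92 + 93 + 90 + 93 + 90 + 92 + 93 = $919.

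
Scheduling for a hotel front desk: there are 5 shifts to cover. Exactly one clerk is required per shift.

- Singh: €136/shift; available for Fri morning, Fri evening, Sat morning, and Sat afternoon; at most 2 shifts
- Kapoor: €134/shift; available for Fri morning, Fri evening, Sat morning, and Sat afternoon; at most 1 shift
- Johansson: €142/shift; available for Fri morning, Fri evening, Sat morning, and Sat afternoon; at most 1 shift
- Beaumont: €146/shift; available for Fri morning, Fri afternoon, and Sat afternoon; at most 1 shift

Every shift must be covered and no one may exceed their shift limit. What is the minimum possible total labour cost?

€694

Fri afternoon can only be covered by Beaumont, so that assignment is forced.
Picking the cheapest available clerk for each shift independently would cost €682, but that ignores the shift limits.
An optimal schedule: Fri morning→Kapoor, Fri afternoon→Beaumont, Fri evening→Singh, Sat morning→Singh, Sat afternoon→Johansson.
Total: 134 + 146 + 136 + 136 + 142 = €694.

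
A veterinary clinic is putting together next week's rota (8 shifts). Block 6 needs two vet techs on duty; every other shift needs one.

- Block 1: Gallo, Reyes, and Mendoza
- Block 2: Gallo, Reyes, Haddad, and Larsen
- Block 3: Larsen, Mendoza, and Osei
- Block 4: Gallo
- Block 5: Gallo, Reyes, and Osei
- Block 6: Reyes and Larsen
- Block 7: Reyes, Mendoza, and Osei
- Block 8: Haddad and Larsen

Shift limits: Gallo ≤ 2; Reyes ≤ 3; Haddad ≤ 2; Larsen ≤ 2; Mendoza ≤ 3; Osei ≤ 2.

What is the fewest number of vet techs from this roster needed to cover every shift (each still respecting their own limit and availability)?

4

9 slots to fill and no one can take more than 3, so at least ⌈9/3⌉ = 3 vet techs are needed.
Any 3 vet techs together have capacity at most 3+3+2 = 8 < 9 slots, so 3 can never suffice.
Gallo, Reyes, Haddad, and Larsen alone can cover everything: Block 1→Gallo, Block 2→Haddad, Block 3→Larsen, Block 4→Gallo, Block 5→Reyes, Block 6→Reyes+Larsen, Block 7→Reyes, Block 8→Haddad.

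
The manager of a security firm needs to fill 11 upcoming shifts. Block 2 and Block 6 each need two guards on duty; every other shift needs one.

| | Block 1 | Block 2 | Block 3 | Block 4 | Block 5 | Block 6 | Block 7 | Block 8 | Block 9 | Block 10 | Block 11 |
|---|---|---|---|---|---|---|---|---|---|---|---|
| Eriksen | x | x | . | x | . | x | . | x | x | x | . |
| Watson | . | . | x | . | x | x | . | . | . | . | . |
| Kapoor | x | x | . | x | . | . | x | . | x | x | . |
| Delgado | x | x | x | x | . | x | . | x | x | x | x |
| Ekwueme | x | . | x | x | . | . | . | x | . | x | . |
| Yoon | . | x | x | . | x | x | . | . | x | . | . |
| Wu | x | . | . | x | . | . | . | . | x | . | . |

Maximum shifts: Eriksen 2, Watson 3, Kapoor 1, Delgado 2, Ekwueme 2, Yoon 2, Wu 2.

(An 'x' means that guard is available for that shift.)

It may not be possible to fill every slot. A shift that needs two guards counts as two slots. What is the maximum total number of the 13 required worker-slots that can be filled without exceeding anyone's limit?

13

Total capacity across all guards is 2+3+1+2+2+2+2 = 14, and 13 slots are needed, so at most 13 can be filled.
An assignment achieving 13: Block 1→Ekwueme, Block 2→Eriksen+Delgado, Block 3→Watson, Block 4→Wu, Block 5→Watson, Block 6→Watson+Yoon, Block 7→Kapoor, Block 8→Eriksen, Block 9→Yoon, Block 10→Ekwueme, Block 11→Delgado.
Loads: Eriksen 2/2, Watson 3/3, Kapoor 1/1, Delgado 2/2, Ekwueme 2/2, Yoon 2/2, Wu 1/2.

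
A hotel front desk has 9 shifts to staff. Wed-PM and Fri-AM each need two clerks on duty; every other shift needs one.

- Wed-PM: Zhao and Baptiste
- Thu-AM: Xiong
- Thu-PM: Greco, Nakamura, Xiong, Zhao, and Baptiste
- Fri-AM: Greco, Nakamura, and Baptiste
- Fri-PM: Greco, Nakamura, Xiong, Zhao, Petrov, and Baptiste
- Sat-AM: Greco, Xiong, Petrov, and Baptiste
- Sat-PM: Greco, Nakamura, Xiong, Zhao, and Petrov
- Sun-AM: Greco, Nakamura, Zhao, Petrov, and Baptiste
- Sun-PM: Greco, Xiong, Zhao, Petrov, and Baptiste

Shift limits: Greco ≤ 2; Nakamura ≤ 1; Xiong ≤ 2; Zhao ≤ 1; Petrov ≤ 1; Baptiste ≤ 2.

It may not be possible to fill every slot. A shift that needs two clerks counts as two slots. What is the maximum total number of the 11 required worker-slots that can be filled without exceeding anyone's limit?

9

Total capacity across all clerks is 2+1+2+1+1+2 = 9, and 11 slots are needed, so at most 9 can be filled.
An assignment achieving 9: Wed-PM→Zhao+Baptiste, Thu-AM→Xiong, Thu-PM→Xiong, Fri-AM→Greco+Nakamura, Sat-AM→Greco, Sat-PM→Petrov, Sun-AM→Baptiste.
Loads: Greco 2/2, Nakamura 1/1, Xiong 2/2, Zhao 1/1, Petrov 1/1, Baptiste 2/2.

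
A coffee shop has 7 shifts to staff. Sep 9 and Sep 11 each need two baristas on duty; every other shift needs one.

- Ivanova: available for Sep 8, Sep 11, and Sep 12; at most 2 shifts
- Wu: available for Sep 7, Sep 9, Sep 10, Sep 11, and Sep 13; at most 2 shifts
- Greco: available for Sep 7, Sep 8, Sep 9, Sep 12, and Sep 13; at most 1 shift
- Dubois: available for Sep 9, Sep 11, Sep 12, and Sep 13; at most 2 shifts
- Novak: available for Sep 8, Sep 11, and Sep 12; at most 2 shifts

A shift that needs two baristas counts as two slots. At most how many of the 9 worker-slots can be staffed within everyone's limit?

Total capacity across all baristas is 2+2+1+2+2 = 9, and 9 slots are needed, so at most 9 can be filled.
An assignment achieving 9: Sep 7→Wu, Sep 8→Ivanova, Sep 9→Greco+Dubois, Sep 10→Wu, Sep 11→Ivanova+Novak, Sep 12→Novak, Sep 13→Dubois.
Loads: Ivanova 2/2, Wu 2/2, Greco 1/1, Dubois 2/2, Novak 2/2.

9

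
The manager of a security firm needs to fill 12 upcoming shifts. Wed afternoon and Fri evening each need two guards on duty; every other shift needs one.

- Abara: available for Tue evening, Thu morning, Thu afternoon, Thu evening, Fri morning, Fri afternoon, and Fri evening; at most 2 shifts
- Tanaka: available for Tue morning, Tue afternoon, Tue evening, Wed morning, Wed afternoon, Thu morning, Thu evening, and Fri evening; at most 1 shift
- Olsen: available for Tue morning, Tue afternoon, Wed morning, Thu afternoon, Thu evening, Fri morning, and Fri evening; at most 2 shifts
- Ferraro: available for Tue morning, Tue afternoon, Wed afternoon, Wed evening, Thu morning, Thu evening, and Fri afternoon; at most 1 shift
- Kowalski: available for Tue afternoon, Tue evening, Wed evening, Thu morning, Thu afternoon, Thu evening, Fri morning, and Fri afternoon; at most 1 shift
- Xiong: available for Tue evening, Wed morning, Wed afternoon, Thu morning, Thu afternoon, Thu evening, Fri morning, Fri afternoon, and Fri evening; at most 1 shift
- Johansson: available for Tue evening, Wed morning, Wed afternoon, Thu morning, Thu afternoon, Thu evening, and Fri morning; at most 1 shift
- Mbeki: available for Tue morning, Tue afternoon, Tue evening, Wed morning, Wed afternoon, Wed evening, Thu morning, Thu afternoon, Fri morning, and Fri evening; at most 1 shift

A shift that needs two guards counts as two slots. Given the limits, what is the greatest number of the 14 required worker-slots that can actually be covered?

Total capacity across all guards is 2+1+2+1+1+1+1+1 = 10, and 14 slots are needed, so at most 10 can be filled.
An assignment achieving 10: Tue morning→Tanaka, Tue afternoon→Olsen, Tue evening→Kowalski, Wed morning→Olsen, Wed afternoon→Xiong+Johansson, Wed evening→Ferraro, Fri afternoon→Abara, Fri evening→Abara+Mbeki.
Loads: Abara 2/2, Tanaka 1/1, Olsen 2/2, Ferraro 1/1, Kowalski 1/1, Xiong 1/1, Johansson 1/1, Mbeki 1/1.

10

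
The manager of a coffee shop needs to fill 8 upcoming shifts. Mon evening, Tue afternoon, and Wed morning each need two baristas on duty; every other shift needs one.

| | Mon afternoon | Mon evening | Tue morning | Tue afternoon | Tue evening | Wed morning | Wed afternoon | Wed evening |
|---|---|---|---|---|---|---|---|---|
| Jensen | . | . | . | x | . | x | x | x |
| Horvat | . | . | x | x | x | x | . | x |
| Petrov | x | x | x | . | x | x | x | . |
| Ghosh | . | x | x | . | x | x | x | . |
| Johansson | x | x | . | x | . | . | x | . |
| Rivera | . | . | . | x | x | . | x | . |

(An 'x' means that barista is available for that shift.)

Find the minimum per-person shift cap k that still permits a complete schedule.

With 6 baristas and 11 worker-slots to fill, someone must work at least ⌈11/6⌉ = 2 shifts, so k ≥ 2.
k = 2 works: Mon afternoon→Petrov, Mon evening→Petrov+Ghosh, Tue morning→Horvat, Tue afternoon→Johansson+Rivera, Tue evening→Horvat, Wed morning→Jensen+Ghosh, Wed afternoon→Johansson, Wed evening→Jensen.
Loads: Jensen 2, Horvat 2, Petrov 2, Ghosh 2, Johansson 2, Rivera 1 — all ≤ 2.

2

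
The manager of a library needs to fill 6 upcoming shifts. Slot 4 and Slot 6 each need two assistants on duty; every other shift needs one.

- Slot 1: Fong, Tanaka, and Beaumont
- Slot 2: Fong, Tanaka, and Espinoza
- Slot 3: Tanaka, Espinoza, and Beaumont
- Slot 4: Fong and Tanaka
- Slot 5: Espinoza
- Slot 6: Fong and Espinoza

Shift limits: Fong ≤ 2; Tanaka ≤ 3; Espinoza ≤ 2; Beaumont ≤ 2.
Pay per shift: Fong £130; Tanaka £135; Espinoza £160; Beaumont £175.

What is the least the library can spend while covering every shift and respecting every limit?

Slot 4 can only be covered by Fong and Tanaka, so that assignment is forced.
Slot 5 can only be covered by Espinoza, so that assignment is forced.
Slot 6 can only be covered by Fong and Espinoza, so that assignment is forced.
Picking the cheapest available assistant for each shift independently would cost £1110, but that ignores the shift limits.
An optimal schedule: Slot 1→Tanaka, Slot 2→Tanaka, Slot 3→Beaumont, Slot 4→Fong+Tanaka, Slot 5→Espinoza, Slot 6→Fong+Espinoza.
Total: 135 + 135 + 175 + 130 + 135 + 160 + 130 + 160 = £1160.

£1160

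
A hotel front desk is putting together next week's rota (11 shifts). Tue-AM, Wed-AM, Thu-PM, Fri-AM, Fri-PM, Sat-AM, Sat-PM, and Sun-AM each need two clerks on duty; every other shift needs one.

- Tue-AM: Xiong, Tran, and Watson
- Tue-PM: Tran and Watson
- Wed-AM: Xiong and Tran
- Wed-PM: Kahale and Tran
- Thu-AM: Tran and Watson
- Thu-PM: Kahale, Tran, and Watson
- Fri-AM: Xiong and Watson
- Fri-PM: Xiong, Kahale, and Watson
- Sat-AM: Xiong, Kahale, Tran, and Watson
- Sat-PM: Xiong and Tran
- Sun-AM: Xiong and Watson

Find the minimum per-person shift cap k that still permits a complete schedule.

With 4 clerks and 19 worker-slots to fill, someone must work at least ⌈19/4⌉ = 5 shifts, so k ≥ 5.
k = 5 works: Tue-AM→Xiong+Tran, Tue-PM→Tran, Wed-AM→Xiong+Tran, Wed-PM→Kahale, Thu-AM→Tran, Thu-PM→Kahale+Watson, Fri-AM→Xiong+Watson, Fri-PM→Kahale+Watson, Sat-AM→Kahale+Watson, Sat-PM→Xiong+Tran, Sun-AM→Xiong+Watson.
Loads: Xiong 5, Kahale 4, Tran 5, Watson 5 — all ≤ 5.

5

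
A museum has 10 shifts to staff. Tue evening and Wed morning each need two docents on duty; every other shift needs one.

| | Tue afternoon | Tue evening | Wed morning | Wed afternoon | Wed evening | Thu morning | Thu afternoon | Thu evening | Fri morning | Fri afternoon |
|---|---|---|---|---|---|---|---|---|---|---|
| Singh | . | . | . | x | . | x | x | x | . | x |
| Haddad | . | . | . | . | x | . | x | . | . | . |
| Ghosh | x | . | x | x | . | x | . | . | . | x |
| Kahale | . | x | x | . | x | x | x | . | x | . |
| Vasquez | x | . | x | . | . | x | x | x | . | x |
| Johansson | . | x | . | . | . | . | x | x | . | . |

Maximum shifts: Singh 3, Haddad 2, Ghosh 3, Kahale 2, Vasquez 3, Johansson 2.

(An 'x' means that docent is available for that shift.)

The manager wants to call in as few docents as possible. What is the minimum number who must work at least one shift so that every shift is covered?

5

12 slots to fill and no one can take more than 3, so at least ⌈12/3⌉ = 4 docents are needed.
Any 4 docents together have capacity at most 3+3+3+2 = 11 < 12 slots, so 4 can never suffice.
Haddad, Ghosh, Kahale, Vasquez, and Johansson alone can cover everything: Tue afternoon→Ghosh, Tue evening→Kahale+Johansson, Wed morning→Ghosh+Vasquez, Wed afternoon→Ghosh, Wed evening→Haddad, Thu morning→Vasquez, Thu afternoon→Haddad, Thu evening→Johansson, Fri morning→Kahale, Fri afternoon→Vasquez.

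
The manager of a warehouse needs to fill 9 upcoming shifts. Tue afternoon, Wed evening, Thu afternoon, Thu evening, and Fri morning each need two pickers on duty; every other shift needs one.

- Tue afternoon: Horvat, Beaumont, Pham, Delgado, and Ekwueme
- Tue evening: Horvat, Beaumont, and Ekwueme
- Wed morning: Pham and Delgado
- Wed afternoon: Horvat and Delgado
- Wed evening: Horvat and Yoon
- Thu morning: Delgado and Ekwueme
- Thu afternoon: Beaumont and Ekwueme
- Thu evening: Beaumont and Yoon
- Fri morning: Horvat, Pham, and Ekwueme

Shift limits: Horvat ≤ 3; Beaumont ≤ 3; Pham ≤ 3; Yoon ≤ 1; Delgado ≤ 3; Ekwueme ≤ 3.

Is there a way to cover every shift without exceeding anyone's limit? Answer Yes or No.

Total capacity is 16 and 14 slots are needed, so capacity alone doesn't rule it out.
Shifts {Wed evening, Thu evening} need 4 worker-slots in total, but the pickers available for any of those shifts (Horvat, Beaumont, and Yoon) can supply at most 3 among them. So no valid schedule exists.

No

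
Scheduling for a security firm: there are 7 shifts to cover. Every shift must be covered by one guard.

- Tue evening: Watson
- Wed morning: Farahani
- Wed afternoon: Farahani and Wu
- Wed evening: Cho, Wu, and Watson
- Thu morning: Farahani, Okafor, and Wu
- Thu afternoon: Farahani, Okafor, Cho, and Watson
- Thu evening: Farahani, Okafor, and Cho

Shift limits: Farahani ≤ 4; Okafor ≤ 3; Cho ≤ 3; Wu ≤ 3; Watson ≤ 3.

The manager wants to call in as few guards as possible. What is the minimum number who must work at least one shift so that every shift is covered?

2

7 slots to fill and no one can take more than 4, so at least ⌈7/4⌉ = 2 guards are needed.
Farahani and Watson alone can cover everything: Tue evening→Watson, Wed morning→Farahani, Wed afternoon→Farahani, Wed evening→Watson, Thu morning→Farahani, Thu afternoon→Watson, Thu evening→Farahani.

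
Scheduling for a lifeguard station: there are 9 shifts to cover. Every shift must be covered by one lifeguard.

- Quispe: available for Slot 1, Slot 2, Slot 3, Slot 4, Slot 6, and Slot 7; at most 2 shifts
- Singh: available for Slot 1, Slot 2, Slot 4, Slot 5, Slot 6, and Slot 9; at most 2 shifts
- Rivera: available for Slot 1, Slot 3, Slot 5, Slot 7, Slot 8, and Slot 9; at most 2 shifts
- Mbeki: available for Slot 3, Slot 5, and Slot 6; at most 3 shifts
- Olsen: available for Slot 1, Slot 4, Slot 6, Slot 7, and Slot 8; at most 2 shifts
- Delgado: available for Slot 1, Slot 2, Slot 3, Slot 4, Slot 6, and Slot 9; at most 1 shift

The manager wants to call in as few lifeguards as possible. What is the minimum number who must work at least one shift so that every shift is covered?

9 slots to fill and no one can take more than 3, so at least ⌈9/3⌉ = 3 lifeguards are needed.
Any 3 lifeguards together have capacity at most 3+2+2 = 7 < 9 slots, so 3 can never suffice.
Quispe, Singh, Rivera, and Mbeki alone can cover everything: Slot 1→Singh, Slot 2→Quispe, Slot 3→Mbeki, Slot 4→Quispe, Slot 5→Mbeki, Slot 6→Mbeki, Slot 7→Rivera, Slot 8→Rivera, Slot 9→Singh.

4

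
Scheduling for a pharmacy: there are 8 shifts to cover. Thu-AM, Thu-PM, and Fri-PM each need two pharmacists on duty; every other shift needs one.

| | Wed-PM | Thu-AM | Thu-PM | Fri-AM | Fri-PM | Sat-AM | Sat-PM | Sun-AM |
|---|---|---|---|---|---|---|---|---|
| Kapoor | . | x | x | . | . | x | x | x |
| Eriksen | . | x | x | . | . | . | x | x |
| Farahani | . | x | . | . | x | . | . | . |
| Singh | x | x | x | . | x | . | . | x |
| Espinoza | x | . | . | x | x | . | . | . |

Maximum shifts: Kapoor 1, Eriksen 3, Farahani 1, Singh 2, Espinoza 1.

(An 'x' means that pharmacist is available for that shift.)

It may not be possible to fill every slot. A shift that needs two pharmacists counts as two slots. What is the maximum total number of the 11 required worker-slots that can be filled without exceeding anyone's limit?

8

Total capacity across all pharmacists is 1+3+1+2+1 = 8, and 11 slots are needed, so at most 8 can be filled.
An assignment achieving 8: Wed-PM→Singh, Thu-PM→Eriksen+Singh, Fri-AM→Espinoza, Fri-PM→Farahani, Sat-AM→Kapoor, Sat-PM→Eriksen, Sun-AM→Eriksen.
Loads: Kapoor 1/1, Eriksen 3/3, Farahani 1/1, Singh 2/2, Espinoza 1/1.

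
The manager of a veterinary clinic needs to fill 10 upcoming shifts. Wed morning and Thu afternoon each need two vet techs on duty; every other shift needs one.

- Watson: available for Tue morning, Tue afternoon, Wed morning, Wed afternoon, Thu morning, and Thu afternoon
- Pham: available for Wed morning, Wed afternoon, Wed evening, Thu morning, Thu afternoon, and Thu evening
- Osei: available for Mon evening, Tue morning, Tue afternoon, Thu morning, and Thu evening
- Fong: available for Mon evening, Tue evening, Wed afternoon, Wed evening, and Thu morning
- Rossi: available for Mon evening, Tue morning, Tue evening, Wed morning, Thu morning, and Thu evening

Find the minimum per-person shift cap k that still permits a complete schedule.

3

With 5 vet techs and 12 worker-slots to fill, someone must work at least ⌈12/5⌉ = 3 shifts, so k ≥ 3.
k = 3 works: Mon evening→Osei, Tue morning→Watson, Tue afternoon→Watson, Tue evening→Fong, Wed morning→Pham+Rossi, Wed afternoon→Fong, Wed evening→Pham, Thu morning→Osei, Thu afternoon→Watson+Pham, Thu evening→Osei.
Loads: Watson 3, Pham 3, Osei 3, Fong 2, Rossi 1 — all ≤ 3.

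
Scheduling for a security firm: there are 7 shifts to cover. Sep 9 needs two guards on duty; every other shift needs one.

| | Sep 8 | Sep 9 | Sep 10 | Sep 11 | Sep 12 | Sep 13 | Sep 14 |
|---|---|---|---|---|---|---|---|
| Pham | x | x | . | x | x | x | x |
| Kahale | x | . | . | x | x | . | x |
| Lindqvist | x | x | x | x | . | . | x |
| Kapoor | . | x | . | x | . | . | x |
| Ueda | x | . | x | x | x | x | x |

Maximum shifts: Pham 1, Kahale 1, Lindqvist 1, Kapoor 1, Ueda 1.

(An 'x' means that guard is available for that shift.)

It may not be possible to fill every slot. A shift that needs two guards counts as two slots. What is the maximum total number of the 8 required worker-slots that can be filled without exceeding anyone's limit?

Total capacity across all guards is 1+1+1+1+1 = 5, and 8 slots are needed, so at most 5 can be filled.
An assignment achieving 5: Sep 8→Ueda, Sep 9→Kapoor, Sep 10→Lindqvist, Sep 12→Kahale, Sep 13→Pham.
Loads: Pham 1/1, Kahale 1/1, Lindqvist 1/1, Kapoor 1/1, Ueda 1/1.

5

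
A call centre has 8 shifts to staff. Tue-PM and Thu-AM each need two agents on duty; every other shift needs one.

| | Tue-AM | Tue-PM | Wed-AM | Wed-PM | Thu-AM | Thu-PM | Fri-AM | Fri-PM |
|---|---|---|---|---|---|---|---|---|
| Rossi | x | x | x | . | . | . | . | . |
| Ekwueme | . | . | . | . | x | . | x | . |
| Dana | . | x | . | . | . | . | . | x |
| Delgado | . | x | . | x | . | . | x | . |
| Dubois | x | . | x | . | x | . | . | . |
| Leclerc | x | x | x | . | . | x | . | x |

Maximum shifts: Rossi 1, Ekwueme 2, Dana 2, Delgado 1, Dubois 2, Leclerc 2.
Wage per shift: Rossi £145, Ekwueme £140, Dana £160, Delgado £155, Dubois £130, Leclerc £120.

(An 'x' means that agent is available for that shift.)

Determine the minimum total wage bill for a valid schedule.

£1400

Wed-PM can only be covered by Delgado, so that assignment is forced.
Thu-AM can only be covered by Ekwueme and Dubois, so that assignment is forced.
Thu-PM can only be covered by Leclerc, so that assignment is forced.
Picking the cheapest available agent for each shift independently would cost £1310, but that ignores the shift limits.
An optimal schedule: Tue-AM→Rossi, Tue-PM→Dana+Leclerc, Wed-AM→Dubois, Wed-PM→Delgado, Thu-AM→Ekwueme+Dubois, Thu-PM→Leclerc, Fri-AM→Ekwueme, Fri-PM→Dana.
Total: 145 + 160 + 120 + 130 + 155 + 140 + 130 + 120 + 140 + 160 = £1400.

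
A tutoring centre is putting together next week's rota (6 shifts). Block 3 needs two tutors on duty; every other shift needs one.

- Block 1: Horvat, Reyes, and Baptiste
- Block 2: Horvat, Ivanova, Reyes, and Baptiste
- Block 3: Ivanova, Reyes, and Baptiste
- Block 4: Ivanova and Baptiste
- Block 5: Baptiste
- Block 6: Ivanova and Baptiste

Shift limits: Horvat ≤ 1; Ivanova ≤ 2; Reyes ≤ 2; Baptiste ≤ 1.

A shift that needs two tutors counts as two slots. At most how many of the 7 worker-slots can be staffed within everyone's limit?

6

Total capacity across all tutors is 1+2+2+1 = 6, and 7 slots are needed, so at most 6 can be filled.
An assignment achieving 6: Block 1→Horvat, Block 2→Reyes, Block 3→Reyes, Block 4→Ivanova, Block 5→Baptiste, Block 6→Ivanova.
Loads: Horvat 1/1, Ivanova 2/2, Reyes 2/2, Baptiste 1/1.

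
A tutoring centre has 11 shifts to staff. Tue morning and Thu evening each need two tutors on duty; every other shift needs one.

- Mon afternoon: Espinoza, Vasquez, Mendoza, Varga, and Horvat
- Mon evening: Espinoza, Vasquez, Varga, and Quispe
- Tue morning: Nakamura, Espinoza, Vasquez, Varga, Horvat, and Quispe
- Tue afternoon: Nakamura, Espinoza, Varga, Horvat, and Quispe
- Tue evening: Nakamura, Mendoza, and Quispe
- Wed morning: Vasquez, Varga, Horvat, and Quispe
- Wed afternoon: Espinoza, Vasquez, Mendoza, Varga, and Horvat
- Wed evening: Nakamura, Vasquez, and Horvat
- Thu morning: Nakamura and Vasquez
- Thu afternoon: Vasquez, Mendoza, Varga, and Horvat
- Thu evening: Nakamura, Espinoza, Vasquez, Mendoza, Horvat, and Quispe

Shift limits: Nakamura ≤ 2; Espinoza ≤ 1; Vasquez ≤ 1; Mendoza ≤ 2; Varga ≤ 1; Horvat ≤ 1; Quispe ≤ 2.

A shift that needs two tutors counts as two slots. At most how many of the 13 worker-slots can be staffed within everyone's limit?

10

Total capacity across all tutors is 2+1+1+2+1+1+2 = 10, and 13 slots are needed, so at most 10 can be filled.
An assignment achieving 10: Mon afternoon→Mendoza, Mon evening→Espinoza, Tue morning→Quispe, Tue afternoon→Horvat, Tue evening→Nakamura, Wed morning→Varga, Wed evening→Vasquez, Thu morning→Nakamura, Thu afternoon→Mendoza, Thu evening→Quispe.
Loads: Nakamura 2/2, Espinoza 1/1, Vasquez 1/1, Mendoza 2/2, Varga 1/1, Horvat 1/1, Quispe 2/2.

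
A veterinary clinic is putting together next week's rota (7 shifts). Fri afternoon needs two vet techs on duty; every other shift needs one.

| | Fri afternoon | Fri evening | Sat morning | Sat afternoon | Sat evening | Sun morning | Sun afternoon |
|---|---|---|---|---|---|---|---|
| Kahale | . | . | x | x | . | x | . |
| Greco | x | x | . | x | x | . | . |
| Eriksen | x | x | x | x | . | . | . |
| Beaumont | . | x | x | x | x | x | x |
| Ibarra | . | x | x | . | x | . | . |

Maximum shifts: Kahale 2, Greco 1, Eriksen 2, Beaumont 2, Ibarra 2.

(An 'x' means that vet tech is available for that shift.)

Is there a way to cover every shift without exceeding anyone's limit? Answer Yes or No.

Yes

Fri afternoon can only be covered by Greco and Eriksen, so that assignment is forced.
Sun afternoon can only be covered by Beaumont, so that assignment is forced.
One valid schedule: Fri afternoon→Greco+Eriksen, Fri evening→Eriksen, Sat morning→Ibarra, Sat afternoon→Kahale, Sat evening→Beaumont, Sun morning→Kahale, Sun afternoon→Beaumont.
Loads: Kahale 2/2, Greco 1/1, Eriksen 2/2, Beaumont 2/2, Ibarra 1/2 — all within limits.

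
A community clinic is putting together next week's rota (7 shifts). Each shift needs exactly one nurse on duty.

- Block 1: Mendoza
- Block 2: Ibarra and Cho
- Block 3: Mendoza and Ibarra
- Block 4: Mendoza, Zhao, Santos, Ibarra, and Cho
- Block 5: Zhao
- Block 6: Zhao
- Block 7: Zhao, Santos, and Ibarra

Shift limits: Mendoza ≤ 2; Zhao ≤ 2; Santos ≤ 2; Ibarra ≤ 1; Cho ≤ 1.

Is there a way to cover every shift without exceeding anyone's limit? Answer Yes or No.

Yes

Block 1 can only be covered by Mendoza, so that assignment is forced.
Block 5 can only be covered by Zhao, so that assignment is forced.
Block 6 can only be covered by Zhao, so that assignment is forced.
One valid schedule: Block 1→Mendoza, Block 2→Ibarra, Block 3→Mendoza, Block 4→Santos, Block 5→Zhao, Block 6→Zhao, Block 7→Santos.
Loads: Mendoza 2/2, Zhao 2/2, Santos 2/2, Ibarra 1/1, Cho 0/1 — all within limits.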